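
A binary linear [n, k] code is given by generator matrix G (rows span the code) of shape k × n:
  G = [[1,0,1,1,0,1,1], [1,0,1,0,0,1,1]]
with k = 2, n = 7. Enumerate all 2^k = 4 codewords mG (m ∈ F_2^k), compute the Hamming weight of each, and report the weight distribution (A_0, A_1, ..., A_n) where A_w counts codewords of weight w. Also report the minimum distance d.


Weight distribution: A_0 = 1, A_1 = 1, A_4 = 1, A_5 = 1. Minimum distance d = 1.

Enumerate all 2^2 = 4 messages m ∈ F_2^2.
For each, compute codeword c = mG in F_2^7, then tally its weight.
  m = 00 → c = 0000000, weight = 0.
  m = 10 → c = 1011011, weight = 5.
  m = 01 → c = 1010011, weight = 4.
  m = 11 → c = 0001000, weight = 1.
Tally weights:
  weight 0: 1 codewords.
  weight 1: 1 codewords.
  weight 4: 1 codewords.
  weight 5: 1 codewords.
Minimum distance d = smallest w > 0 with A_w > 0 = 1.
Sanity: Σ A_w = 4 = 2^2 = 4 ✓.


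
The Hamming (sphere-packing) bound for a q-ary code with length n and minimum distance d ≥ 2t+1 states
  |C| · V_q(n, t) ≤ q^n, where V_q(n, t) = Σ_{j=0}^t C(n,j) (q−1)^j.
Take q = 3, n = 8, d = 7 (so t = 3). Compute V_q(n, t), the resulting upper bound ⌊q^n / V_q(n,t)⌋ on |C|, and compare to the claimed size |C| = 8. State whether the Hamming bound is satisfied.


V_q(n, t) = 577, q^n = 6561, Hamming bound = 11, |C| = 8 ≤ bound (satisfied).

Step 1: Compute V_q(n, t) = Σ_{j=0}^3 C(n, j) (q−1)^j.
  j = 0: C(8,0)·(2)^0 = 1·1 = 1.
  j = 1: C(8,1)·(2)^1 = 8·2 = 16.
  j = 2: C(8,2)·(2)^2 = 28·4 = 112.
  j = 3: C(8,3)·(2)^3 = 56·8 = 448.
  V_q(n, t) = 1 + 16 + 112 + 448 = 577.
Step 2: q^n = 3^8 = 6561.
Step 3: Hamming bound ⌊q^n / V_q(n,t)⌋ = ⌊6561/577⌋ = 11.
Step 4: Compare |C| = 8 to 11: satisfied.
The claimed |C| lies below the Hamming bound.


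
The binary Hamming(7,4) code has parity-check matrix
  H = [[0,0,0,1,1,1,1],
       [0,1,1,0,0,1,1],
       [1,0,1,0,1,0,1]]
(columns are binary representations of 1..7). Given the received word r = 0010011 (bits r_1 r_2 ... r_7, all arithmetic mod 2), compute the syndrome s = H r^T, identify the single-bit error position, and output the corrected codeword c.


s = (0, 1, 0)^T, error position = 2, corrected codeword c = 0110011

Compute s = H r^T mod 2 one row at a time:
  s_1 = 0 + 0 + 1 + 1 = 2 ≡ 0 (mod 2).
  s_2 = 0 + 1 + 1 + 1 = 3 ≡ 1 (mod 2).
  s_3 = 0 + 1 + 0 + 1 = 2 ≡ 0 (mod 2).
s = (0, 1, 0)^T — this equals column 2 of H (binary 010), so error is at position 2.
Correct: flip bit 2 of r = 0010011 to get c = 0110011.


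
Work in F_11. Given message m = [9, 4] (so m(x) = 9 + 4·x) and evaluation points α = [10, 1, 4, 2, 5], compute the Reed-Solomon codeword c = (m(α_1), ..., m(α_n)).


c = [5, 2, 3, 6, 7]

Message polynomial: m(x) = 9 + 4·x (mod 11).
For each evaluation point α_i, compute m(α_i) mod 11:
  α_1 = 10: Horner steps 4 → 5, so m(10) = 5.
  α_2 = 1: Horner steps 4 → 2, so m(1) = 2.
  α_3 = 4: Horner steps 4 → 3, so m(4) = 3.
  α_4 = 2: Horner steps 4 → 6, so m(2) = 6.
  α_5 = 5: Horner steps 4 → 7, so m(5) = 7.
Codeword c = [5, 2, 3, 6, 7] ∈ F_11^5.


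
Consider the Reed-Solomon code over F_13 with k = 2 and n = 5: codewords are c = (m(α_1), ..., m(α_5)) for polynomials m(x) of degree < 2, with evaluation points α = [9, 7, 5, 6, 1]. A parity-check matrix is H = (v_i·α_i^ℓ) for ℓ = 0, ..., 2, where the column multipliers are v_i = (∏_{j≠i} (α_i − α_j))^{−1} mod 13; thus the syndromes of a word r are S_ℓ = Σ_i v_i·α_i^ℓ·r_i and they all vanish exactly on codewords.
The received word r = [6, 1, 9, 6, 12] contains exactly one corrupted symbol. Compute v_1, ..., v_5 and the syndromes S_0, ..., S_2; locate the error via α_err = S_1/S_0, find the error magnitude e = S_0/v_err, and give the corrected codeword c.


S = (7, 3, 5), error at position 4, error magnitude e = 1, c = [6, 1, 9, 5, 12].

Step 1: column multipliers v_i = (∏_{j≠i}(α_i − α_j))^{−1} mod 13.
  i = 1 (α = 9): (9−7)(9−5)(9−6)(9−1) = 2·4·3·8 = 192 ≡ 10, so v_1 = 10^{−1} = 4 (mod 13).
  i = 2 (α = 7): (7−9)(7−5)(7−6)(7−1) = (−2)·2·1·6 = −24 ≡ 2, so v_2 = 2^{−1} = 7 (mod 13).
  i = 3 (α = 5): (5−9)(5−7)(5−6)(5−1) = (−4)·(−2)·(−1)·4 = −32 ≡ 7, so v_3 = 7^{−1} = 2 (mod 13).
  i = 4 (α = 6): (6−9)(6−7)(6−5)(6−1) = (−3)·(−1)·1·5 = 15 ≡ 2, so v_4 = 2^{−1} = 7 (mod 13).
  i = 5 (α = 1): (1−9)(1−7)(1−5)(1−6) = (−8)·(−6)·(−4)·(−5) = 960 ≡ 11, so v_5 = 11^{−1} = 6 (mod 13).
  v = [4, 7, 2, 7, 6].
Step 2: syndromes of r = [6, 1, 9, 6, 12] (all sums mod 13).
  S_0 = Σ v_i r_i = 4·6 + 7·1 + 2·9 + 7·6 + 6·12 = 163 ≡ 7.
  S_1 = Σ v_i α_i r_i = 4·9·6 + 7·7·1 + 2·5·9 + 7·6·6 + 6·1·12 = 679 ≡ 3.
  α_i^2 mod 13 = [3, 10, 12, 10, 1].
  S_2 = Σ v_i α_i^2 r_i = 4·3·6 + 7·10·1 + 2·12·9 + 7·10·6 + 6·1·12 = 850 ≡ 5.
  S = (7, 3, 5) ≠ 0, so r is not a codeword (an error is present).
Step 3: locate the error. For a single error e at position i, S_ℓ = v_i·e·α_i^ℓ, so α_err = S_1/S_0.
  S_0^{−1} = 7^{−1} = 2 (mod 13), so α_err = 3·2 = 6 ≡ 6 = α_4. Error position i = 4.
  Consistency check: S_2/S_1 = 5·9 = 45 ≡ 6 = α_err ✓ (single-error assumption holds).
Step 4: error magnitude e = S_0/v_4 = S_0·∏_{j≠4}(α_4 − α_j) = 7·2 = 14 ≡ 1 (mod 13).
Step 5: correct position 4: c_4 = r_4 − e = 6 − 1 ≡ 5 (mod 13). Hence c = [6, 1, 9, 5, 12].
  Check: interpolating c through the α_i gives m(x) = 3 + 9·x (degree < 2) with m(α_i) = c_i for every i, so c is indeed a codeword.


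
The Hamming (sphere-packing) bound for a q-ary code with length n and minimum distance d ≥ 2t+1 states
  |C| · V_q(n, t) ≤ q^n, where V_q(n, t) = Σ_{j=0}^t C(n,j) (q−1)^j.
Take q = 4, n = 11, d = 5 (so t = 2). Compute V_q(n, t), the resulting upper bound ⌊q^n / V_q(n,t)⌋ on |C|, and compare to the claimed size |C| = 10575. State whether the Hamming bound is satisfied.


V_q(n, t) = 529, q^n = 4194304, Hamming bound = 7928, |C| = 10575 > bound (violated).

Step 1: Compute V_q(n, t) = Σ_{j=0}^2 C(n, j) (q−1)^j.
  j = 0: C(11,0)·(3)^0 = 1·1 = 1.
  j = 1: C(11,1)·(3)^1 = 11·3 = 33.
  j = 2: C(11,2)·(3)^2 = 55·9 = 495.
  V_q(n, t) = 1 + 33 + 495 = 529.
Step 2: q^n = 4^11 = 4194304.
Step 3: Hamming bound ⌊q^n / V_q(n,t)⌋ = ⌊4194304/529⌋ = 7928.
Step 4: Compare |C| = 10575 to 7928: violated.
The claimed |C| lies above the Hamming bound, so no 4-ary code of length 11 with d ≥ 5 can have 10575 codewords.


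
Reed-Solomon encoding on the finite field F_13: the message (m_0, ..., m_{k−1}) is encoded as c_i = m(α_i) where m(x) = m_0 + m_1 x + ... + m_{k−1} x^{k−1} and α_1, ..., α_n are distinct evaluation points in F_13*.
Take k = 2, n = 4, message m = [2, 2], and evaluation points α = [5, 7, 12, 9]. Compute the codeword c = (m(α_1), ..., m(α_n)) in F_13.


c = [12, 3, 0, 7]

Message polynomial: m(x) = 2 + 2·x (mod 13).
For each evaluation point α_i, compute m(α_i) mod 13:
  α_1 = 5: Horner steps 2 → 12, so m(5) = 12.
  α_2 = 7: Horner steps 2 → 3, so m(7) = 3.
  α_3 = 12: Horner steps 2 → 0, so m(12) = 0.
  α_4 = 9: Horner steps 2 → 7, so m(9) = 7.
Codeword c = [12, 3, 0, 7] ∈ F_13^4.


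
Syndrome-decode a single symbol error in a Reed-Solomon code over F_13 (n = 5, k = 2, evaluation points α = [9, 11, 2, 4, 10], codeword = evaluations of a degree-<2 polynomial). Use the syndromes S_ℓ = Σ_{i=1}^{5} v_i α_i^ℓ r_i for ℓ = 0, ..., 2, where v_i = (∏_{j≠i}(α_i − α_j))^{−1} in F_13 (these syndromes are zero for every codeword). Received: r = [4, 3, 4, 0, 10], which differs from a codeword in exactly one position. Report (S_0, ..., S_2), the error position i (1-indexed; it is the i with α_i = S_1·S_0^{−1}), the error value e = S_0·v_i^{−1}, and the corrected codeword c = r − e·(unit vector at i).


S = (6, 12, 11), error at position 3, error magnitude e = 3, c = [4, 3, 1, 0, 10].

Step 1: column multipliers v_i = (∏_{j≠i}(α_i − α_j))^{−1} mod 13.
  i = 1 (α = 9): (9−11)(9−2)(9−4)(9−10) = (−2)·7·5·(−1) = 70 ≡ 5, so v_1 = 5^{−1} = 8 (mod 13).
  i = 2 (α = 11): (11−9)(11−2)(11−4)(11−10) = 2·9·7·1 = 126 ≡ 9, so v_2 = 9^{−1} = 3 (mod 13).
  i = 3 (α = 2): (2−9)(2−11)(2−4)(2−10) = (−7)·(−9)·(−2)·(−8) = 1008 ≡ 7, so v_3 = 7^{−1} = 2 (mod 13).
  i = 4 (α = 4): (4−9)(4−11)(4−2)(4−10) = (−5)·(−7)·2·(−6) = −420 ≡ 9, so v_4 = 9^{−1} = 3 (mod 13).
  i = 5 (α = 10): (10−9)(10−11)(10−2)(10−4) = 1·(−1)·8·6 = −48 ≡ 4, so v_5 = 4^{−1} = 10 (mod 13).
  v = [8, 3, 2, 3, 10].
Step 2: syndromes of r = [4, 3, 4, 0, 10] (all sums mod 13).
  S_0 = Σ v_i r_i = 8·4 + 3·3 + 2·4 + 3·0 + 10·10 = 149 ≡ 6.
  S_1 = Σ v_i α_i r_i = 8·9·4 + 3·11·3 + 2·2·4 + 3·4·0 + 10·10·10 = 1403 ≡ 12.
  α_i^2 mod 13 = [3, 4, 4, 3, 9].
  S_2 = Σ v_i α_i^2 r_i = 8·3·4 + 3·4·3 + 2·4·4 + 3·3·0 + 10·9·10 = 1064 ≡ 11.
  S = (6, 12, 11) ≠ 0, so r is not a codeword (an error is present).
Step 3: locate the error. For a single error e at position i, S_ℓ = v_i·e·α_i^ℓ, so α_err = S_1/S_0.
  S_0^{−1} = 6^{−1} = 11 (mod 13), so α_err = 12·11 = 132 ≡ 2 = α_3. Error position i = 3.
  Consistency check: S_2/S_1 = 11·12 = 132 ≡ 2 = α_err ✓ (single-error assumption holds).
Step 4: error magnitude e = S_0/v_3 = S_0·∏_{j≠3}(α_3 − α_j) = 6·7 = 42 ≡ 3 (mod 13).
Step 5: correct position 3: c_3 = r_3 − e = 4 − 3 ≡ 1 (mod 13). Hence c = [4, 3, 1, 0, 10].
  Check: interpolating c through the α_i gives m(x) = 2 + 6·x (degree < 2) with m(α_i) = c_i for every i, so c is indeed a codeword.


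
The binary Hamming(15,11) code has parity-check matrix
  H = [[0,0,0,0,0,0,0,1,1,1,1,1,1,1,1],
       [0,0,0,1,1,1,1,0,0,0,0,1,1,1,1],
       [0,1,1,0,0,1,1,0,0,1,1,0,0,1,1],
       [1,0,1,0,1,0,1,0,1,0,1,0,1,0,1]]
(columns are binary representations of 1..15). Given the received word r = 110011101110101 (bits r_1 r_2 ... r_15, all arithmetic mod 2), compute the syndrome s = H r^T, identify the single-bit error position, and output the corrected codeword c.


s = (1, 1, 0, 1)^T, error position = 13, corrected codeword c = 110011101110001

Compute s = H r^T mod 2 one row at a time:
  s_1 = 0 + 1 + 1 + 1 + 0 + 1 + 0 + 1 = 5 ≡ 1 (mod 2).
  s_2 = 0 + 1 + 1 + 1 + 0 + 1 + 0 + 1 = 5 ≡ 1 (mod 2).
  s_3 = 1 + 0 + 1 + 1 + 1 + 1 + 0 + 1 = 6 ≡ 0 (mod 2).
  s_4 = 1 + 0 + 1 + 1 + 1 + 1 + 1 + 1 = 7 ≡ 1 (mod 2).
s = (1, 1, 0, 1)^T — this equals column 13 of H (binary 1101), so error is at position 13.
Correct: flip bit 13 of r = 110011101110101 to get c = 110011101110001.


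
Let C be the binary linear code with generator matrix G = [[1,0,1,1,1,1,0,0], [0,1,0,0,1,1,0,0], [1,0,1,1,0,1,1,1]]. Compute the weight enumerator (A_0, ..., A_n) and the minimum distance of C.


Weight distribution: A_0 = 1, A_3 = 2, A_4 = 2, A_5 = 1, A_6 = 1, A_7 = 1. Minimum distance d = 3.

Enumerate all 2^3 = 8 messages m ∈ F_2^3.
For each, compute codeword c = mG in F_2^8, then tally its weight.
  m = 000 → c = 00000000, weight = 0.
  m = 100 → c = 10111100, weight = 5.
  m = 010 → c = 01001100, weight = 3.
  m = 110 → c = 11110000, weight = 4.
  m = 001 → c = 10110111, weight = 6.
  m = 101 → c = 00001011, weight = 3.
  m = 011 → c = 11111011, weight = 7.
  m = 111 → c = 01000111, weight = 4.
Tally weights:
  weight 0: 1 codewords.
  weight 3: 2 codewords.
  weight 4: 2 codewords.
  weight 5: 1 codewords.
  weight 6: 1 codewords.
  weight 7: 1 codewords.
Minimum distance d = smallest w > 0 with A_w > 0 = 3.
Sanity: Σ A_w = 8 = 2^3 = 8 ✓.


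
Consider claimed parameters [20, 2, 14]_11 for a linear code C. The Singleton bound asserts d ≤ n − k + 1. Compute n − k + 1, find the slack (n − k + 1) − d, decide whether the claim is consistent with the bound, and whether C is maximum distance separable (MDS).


Singleton RHS = n − k + 1 = 19, slack = 5, bound satisfied, not MDS.

Singleton bound: d ≤ n − k + 1.
Here n = 20, k = 2, so n − k + 1 = 19.
Given d = 14, check d ≤ 19: YES.
Slack = (n − k + 1) − d = 5.
The code is NOT MDS (slack = 5 > 0).
Description: the claimed parameters are [20, 2, 14]_11; such a code would be non-MDS.


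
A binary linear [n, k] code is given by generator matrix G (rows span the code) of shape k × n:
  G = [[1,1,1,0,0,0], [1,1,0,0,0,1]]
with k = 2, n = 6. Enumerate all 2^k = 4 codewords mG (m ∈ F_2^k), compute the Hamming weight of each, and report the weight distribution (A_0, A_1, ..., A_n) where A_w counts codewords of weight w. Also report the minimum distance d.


Weight distribution: A_0 = 1, A_2 = 1, A_3 = 2. Minimum distance d = 2.

Enumerate all 2^2 = 4 messages m ∈ F_2^2.
For each, compute codeword c = mG in F_2^6, then tally its weight.
  m = 00 → c = 000000, weight = 0.
  m = 10 → c = 111000, weight = 3.
  m = 01 → c = 110001, weight = 3.
  m = 11 → c = 001001, weight = 2.
Tally weights:
  weight 0: 1 codewords.
  weight 2: 1 codewords.
  weight 3: 2 codewords.
Minimum distance d = smallest w > 0 with A_w > 0 = 2.
Sanity: Σ A_w = 4 = 2^2 = 4 ✓.


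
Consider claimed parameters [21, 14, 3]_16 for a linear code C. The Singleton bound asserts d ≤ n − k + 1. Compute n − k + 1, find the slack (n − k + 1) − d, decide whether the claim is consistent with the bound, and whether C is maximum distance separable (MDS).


Singleton RHS = n − k + 1 = 8, slack = 5, bound satisfied, not MDS.

Singleton bound: d ≤ n − k + 1.
Here n = 21, k = 14, so n − k + 1 = 8.
Given d = 3, check d ≤ 8: YES.
Slack = (n − k + 1) − d = 5.
The code is NOT MDS (slack = 5 > 0).
Description: the claimed parameters are [21, 14, 3]_16; such a code would be non-MDS.


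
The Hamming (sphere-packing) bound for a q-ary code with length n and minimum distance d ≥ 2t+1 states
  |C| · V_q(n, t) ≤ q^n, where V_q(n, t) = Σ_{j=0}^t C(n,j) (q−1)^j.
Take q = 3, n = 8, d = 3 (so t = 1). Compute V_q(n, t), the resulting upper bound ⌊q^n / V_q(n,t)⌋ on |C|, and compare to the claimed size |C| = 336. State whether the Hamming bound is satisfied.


V_q(n, t) = 17, q^n = 6561, Hamming bound = 385, |C| = 336 ≤ bound (satisfied).

Step 1: Compute V_q(n, t) = Σ_{j=0}^1 C(n, j) (q−1)^j.
  j = 0: C(8,0)·(2)^0 = 1·1 = 1.
  j = 1: C(8,1)·(2)^1 = 8·2 = 16.
  V_q(n, t) = 1 + 16 = 17.
Step 2: q^n = 3^8 = 6561.
Step 3: Hamming bound ⌊q^n / V_q(n,t)⌋ = ⌊6561/17⌋ = 385.
Step 4: Compare |C| = 336 to 385: satisfied.
The claimed |C| lies below the Hamming bound.


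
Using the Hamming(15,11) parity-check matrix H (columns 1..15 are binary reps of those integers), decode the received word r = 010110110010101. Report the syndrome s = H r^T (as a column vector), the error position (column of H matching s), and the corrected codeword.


s = (0, 1, 0, 1)^T, error position = 5, corrected codeword c = 010100110010101

Compute s = H r^T mod 2 one row at a time:
  s_1 = 1 + 0 + 0 + 1 + 0 + 1 + 0 + 1 = 4 ≡ 0 (mod 2).
  s_2 = 1 + 1 + 0 + 1 + 0 + 1 + 0 + 1 = 5 ≡ 1 (mod 2).
  s_3 = 1 + 0 + 0 + 1 + 0 + 1 + 0 + 1 = 4 ≡ 0 (mod 2).
  s_4 = 0 + 0 + 1 + 1 + 0 + 1 + 1 + 1 = 5 ≡ 1 (mod 2).
s = (0, 1, 0, 1)^T — this equals column 5 of H (binary 0101), so error is at position 5.
Correct: flip bit 5 of r = 010110110010101 to get c = 010100110010101.


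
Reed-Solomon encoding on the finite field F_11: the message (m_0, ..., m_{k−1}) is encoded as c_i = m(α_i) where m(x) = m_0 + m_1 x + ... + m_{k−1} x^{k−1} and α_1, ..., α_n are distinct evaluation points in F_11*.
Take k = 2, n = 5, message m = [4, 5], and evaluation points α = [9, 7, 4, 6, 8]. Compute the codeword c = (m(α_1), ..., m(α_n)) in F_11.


c = [5, 6, 2, 1, 0]

Message polynomial: m(x) = 4 + 5·x (mod 11).
For each evaluation point α_i, compute m(α_i) mod 11:
  α_1 = 9: Horner steps 5 → 5, so m(9) = 5.
  α_2 = 7: Horner steps 5 → 6, so m(7) = 6.
  α_3 = 4: Horner steps 5 → 2, so m(4) = 2.
  α_4 = 6: Horner steps 5 → 1, so m(6) = 1.
  α_5 = 8: Horner steps 5 → 0, so m(8) = 0.
Codeword c = [5, 6, 2, 1, 0] ∈ F_11^5.


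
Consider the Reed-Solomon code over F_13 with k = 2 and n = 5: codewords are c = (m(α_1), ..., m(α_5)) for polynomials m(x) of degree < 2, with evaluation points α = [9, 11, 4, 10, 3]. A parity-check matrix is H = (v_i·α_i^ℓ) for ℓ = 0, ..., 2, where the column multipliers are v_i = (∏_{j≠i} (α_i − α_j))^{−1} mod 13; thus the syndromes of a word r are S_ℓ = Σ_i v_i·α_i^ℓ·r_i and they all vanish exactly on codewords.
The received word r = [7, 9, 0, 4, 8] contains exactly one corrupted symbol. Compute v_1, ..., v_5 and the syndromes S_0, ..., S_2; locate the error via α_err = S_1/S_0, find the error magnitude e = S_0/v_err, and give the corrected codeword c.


S = (1, 9, 3), error at position 1, error magnitude e = 8, c = [12, 9, 0, 4, 8].

Step 1: column multipliers v_i = (∏_{j≠i}(α_i − α_j))^{−1} mod 13.
  i = 1 (α = 9): (9−11)(9−4)(9−10)(9−3) = (−2)·5·(−1)·6 = 60 ≡ 8, so v_1 = 8^{−1} = 5 (mod 13).
  i = 2 (α = 11): (11−9)(11−4)(11−10)(11−3) = 2·7·1·8 = 112 ≡ 8, so v_2 = 8^{−1} = 5 (mod 13).
  i = 3 (α = 4): (4−9)(4−11)(4−10)(4−3) = (−5)·(−7)·(−6)·1 = −210 ≡ 11, so v_3 = 11^{−1} = 6 (mod 13).
  i = 4 (α = 10): (10−9)(10−11)(10−4)(10−3) = 1·(−1)·6·7 = −42 ≡ 10, so v_4 = 10^{−1} = 4 (mod 13).
  i = 5 (α = 3): (3−9)(3−11)(3−4)(3−10) = (−6)·(−8)·(−1)·(−7) = 336 ≡ 11, so v_5 = 11^{−1} = 6 (mod 13).
  v = [5, 5, 6, 4, 6].
Step 2: syndromes of r = [7, 9, 0, 4, 8] (all sums mod 13).
  S_0 = Σ v_i r_i = 5·7 + 5·9 + 6·0 + 4·4 + 6·8 = 144 ≡ 1.
  S_1 = Σ v_i α_i r_i = 5·9·7 + 5·11·9 + 6·4·0 + 4·10·4 + 6·3·8 = 1114 ≡ 9.
  α_i^2 mod 13 = [3, 4, 3, 9, 9].
  S_2 = Σ v_i α_i^2 r_i = 5·3·7 + 5·4·9 + 6·3·0 + 4·9·4 + 6·9·8 = 861 ≡ 3.
  S = (1, 9, 3) ≠ 0, so r is not a codeword (an error is present).
Step 3: locate the error. For a single error e at position i, S_ℓ = v_i·e·α_i^ℓ, so α_err = S_1/S_0.
  S_0^{−1} = 1^{−1} = 1 (mod 13), so α_err = 9·1 = 9 ≡ 9 = α_1. Error position i = 1.
  Consistency check: S_2/S_1 = 3·3 = 9 ≡ 9 = α_err ✓ (single-error assumption holds).
Step 4: error magnitude e = S_0/v_1 = S_0·∏_{j≠1}(α_1 − α_j) = 1·8 = 8 ≡ 8 (mod 13).
Step 5: correct position 1: c_1 = r_1 − e = 7 − 8 ≡ 12 (mod 13). Hence c = [12, 9, 0, 4, 8].
  Check: interpolating c through the α_i gives m(x) = 6 + 5·x (degree < 2) with m(α_i) = c_i for every i, so c is indeed a codeword.


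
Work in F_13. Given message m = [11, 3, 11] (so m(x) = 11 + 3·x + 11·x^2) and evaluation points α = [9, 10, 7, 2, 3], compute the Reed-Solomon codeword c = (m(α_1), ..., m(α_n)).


c = [6, 10, 12, 9, 2]

Message polynomial: m(x) = 11 + 3·x + 11·x^2 (mod 13).
For each evaluation point α_i, compute m(α_i) mod 13:
  α_1 = 9: Horner steps 11 → 11 → 6, so m(9) = 6.
  α_2 = 10: Horner steps 11 → 9 → 10, so m(10) = 10.
  α_3 = 7: Horner steps 11 → 2 → 12, so m(7) = 12.
  α_4 = 2: Horner steps 11 → 12 → 9, so m(2) = 9.
  α_5 = 3: Horner steps 11 → 10 → 2, so m(3) = 2.
Codeword c = [6, 10, 12, 9, 2] ∈ F_13^5.


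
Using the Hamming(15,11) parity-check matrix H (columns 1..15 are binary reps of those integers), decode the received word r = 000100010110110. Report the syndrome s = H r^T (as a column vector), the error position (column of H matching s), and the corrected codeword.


s = (1, 1, 1, 0)^T, error position = 14, corrected codeword c = 000100010110100

Compute s = H r^T mod 2 one row at a time:
  s_1 = 1 + 0 + 1 + 1 + 0 + 1 + 1 + 0 = 5 ≡ 1 (mod 2).
  s_2 = 1 + 0 + 0 + 0 + 0 + 1 + 1 + 0 = 3 ≡ 1 (mod 2).
  s_3 = 0 + 0 + 0 + 0 + 1 + 1 + 1 + 0 = 3 ≡ 1 (mod 2).
  s_4 = 0 + 0 + 0 + 0 + 0 + 1 + 1 + 0 = 2 ≡ 0 (mod 2).
s = (1, 1, 1, 0)^T — this equals column 14 of H (binary 1110), so error is at position 14.
Correct: flip bit 14 of r = 000100010110110 to get c = 000100010110100.


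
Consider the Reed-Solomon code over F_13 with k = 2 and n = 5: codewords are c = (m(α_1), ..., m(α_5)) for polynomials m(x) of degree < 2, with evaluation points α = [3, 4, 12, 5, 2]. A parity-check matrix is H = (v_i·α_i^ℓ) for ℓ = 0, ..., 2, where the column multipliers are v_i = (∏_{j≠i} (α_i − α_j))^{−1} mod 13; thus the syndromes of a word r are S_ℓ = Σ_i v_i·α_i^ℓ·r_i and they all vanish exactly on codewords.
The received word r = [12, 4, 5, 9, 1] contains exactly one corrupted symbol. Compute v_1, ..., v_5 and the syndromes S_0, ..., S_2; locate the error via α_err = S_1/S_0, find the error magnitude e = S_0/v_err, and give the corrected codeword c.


S = (9, 5, 10), error at position 5, error magnitude e = 7, c = [12, 4, 5, 9, 7].

Step 1: column multipliers v_i = (∏_{j≠i}(α_i − α_j))^{−1} mod 13.
  i = 1 (α = 3): (3−4)(3−12)(3−5)(3−2) = (−1)·(−9)·(−2)·1 = −18 ≡ 8, so v_1 = 8^{−1} = 5 (mod 13).
  i = 2 (α = 4): (4−3)(4−12)(4−5)(4−2) = 1·(−8)·(−1)·2 = 16 ≡ 3, so v_2 = 3^{−1} = 9 (mod 13).
  i = 3 (α = 12): (12−3)(12−4)(12−5)(12−2) = 9·8·7·10 = 5040 ≡ 9, so v_3 = 9^{−1} = 3 (mod 13).
  i = 4 (α = 5): (5−3)(5−4)(5−12)(5−2) = 2·1·(−7)·3 = −42 ≡ 10, so v_4 = 10^{−1} = 4 (mod 13).
  i = 5 (α = 2): (2−3)(2−4)(2−12)(2−5) = (−1)·(−2)·(−10)·(−3) = 60 ≡ 8, so v_5 = 8^{−1} = 5 (mod 13).
  v = [5, 9, 3, 4, 5].
Step 2: syndromes of r = [12, 4, 5, 9, 1] (all sums mod 13).
  S_0 = Σ v_i r_i = 5·12 + 9·4 + 3·5 + 4·9 + 5·1 = 152 ≡ 9.
  S_1 = Σ v_i α_i r_i = 5·3·12 + 9·4·4 + 3·12·5 + 4·5·9 + 5·2·1 = 694 ≡ 5.
  α_i^2 mod 13 = [9, 3, 1, 12, 4].
  S_2 = Σ v_i α_i^2 r_i = 5·9·12 + 9·3·4 + 3·1·5 + 4·12·9 + 5·4·1 = 1115 ≡ 10.
  S = (9, 5, 10) ≠ 0, so r is not a codeword (an error is present).
Step 3: locate the error. For a single error e at position i, S_ℓ = v_i·e·α_i^ℓ, so α_err = S_1/S_0.
  S_0^{−1} = 9^{−1} = 3 (mod 13), so α_err = 5·3 = 15 ≡ 2 = α_5. Error position i = 5.
  Consistency check: S_2/S_1 = 10·8 = 80 ≡ 2 = α_err ✓ (single-error assumption holds).
Step 4: error magnitude e = S_0/v_5 = S_0·∏_{j≠5}(α_5 − α_j) = 9·8 = 72 ≡ 7 (mod 13).
Step 5: correct position 5: c_5 = r_5 − e = 1 − 7 ≡ 7 (mod 13). Hence c = [12, 4, 5, 9, 7].
  Check: interpolating c through the α_i gives m(x) = 10 + 5·x (degree < 2) with m(α_i) = c_i for every i, so c is indeed a codeword.


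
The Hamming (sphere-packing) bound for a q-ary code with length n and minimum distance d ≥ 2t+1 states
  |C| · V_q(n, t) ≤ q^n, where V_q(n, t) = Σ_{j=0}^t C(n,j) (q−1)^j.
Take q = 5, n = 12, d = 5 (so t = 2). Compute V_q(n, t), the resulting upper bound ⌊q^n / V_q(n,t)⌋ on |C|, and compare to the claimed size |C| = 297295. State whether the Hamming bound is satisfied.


V_q(n, t) = 1105, q^n = 244140625, Hamming bound = 220941, |C| = 297295 > bound (violated).

Step 1: Compute V_q(n, t) = Σ_{j=0}^2 C(n, j) (q−1)^j.
  j = 0: C(12,0)·(4)^0 = 1·1 = 1.
  j = 1: C(12,1)·(4)^1 = 12·4 = 48.
  j = 2: C(12,2)·(4)^2 = 66·16 = 1056.
  V_q(n, t) = 1 + 48 + 1056 = 1105.
Step 2: q^n = 5^12 = 244140625.
Step 3: Hamming bound ⌊q^n / V_q(n,t)⌋ = ⌊244140625/1105⌋ = 220941.
Step 4: Compare |C| = 297295 to 220941: violated.
The claimed |C| lies above the Hamming bound, so no 5-ary code of length 12 with d ≥ 5 can have 297295 codewords.


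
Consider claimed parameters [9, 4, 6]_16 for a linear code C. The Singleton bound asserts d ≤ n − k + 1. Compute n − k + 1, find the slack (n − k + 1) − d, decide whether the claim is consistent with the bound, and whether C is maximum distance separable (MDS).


Singleton RHS = n − k + 1 = 6, slack = 0, bound satisfied, MDS.

Singleton bound: d ≤ n − k + 1.
Here n = 9, k = 4, so n − k + 1 = 6.
Given d = 6, check d ≤ 6: YES.
Slack = (n − k + 1) − d = 0.
The code is MDS (slack = 0).
Description: the claimed parameters are [9, 4, 6]_16; such a code would be MDS (meets Singleton bound).


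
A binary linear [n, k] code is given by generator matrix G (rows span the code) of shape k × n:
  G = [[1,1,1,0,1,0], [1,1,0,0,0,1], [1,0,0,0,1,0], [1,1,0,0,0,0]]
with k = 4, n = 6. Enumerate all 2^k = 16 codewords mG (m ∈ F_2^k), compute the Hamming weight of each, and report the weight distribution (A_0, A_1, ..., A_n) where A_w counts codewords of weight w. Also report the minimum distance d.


Weight distribution: A_0 = 1, A_1 = 1, A_2 = 6, A_3 = 6, A_4 = 1, A_5 = 1. Minimum distance d = 1.

Enumerate all 2^4 = 16 messages m ∈ F_2^4.
For each, compute codeword c = mG in F_2^6, then tally its weight.
  m = 0000 → c = 000000, weight = 0.
  m = 1000 → c = 111010, weight = 4.
  m = 0100 → c = 110001, weight = 3.
  m = 1100 → c = 001011, weight = 3.
  m = 0010 → c = 100010, weight = 2.
  m = 1010 → c = 011000, weight = 2.
  m = 0110 → c = 010011, weight = 3.
  m = 1110 → c = 101001, weight = 3.
  m = 0001 → c = 110000, weight = 2.
  m = 1001 → c = 001010, weight = 2.
  m = 0101 → c = 000001, weight = 1.
  m = 1101 → c = 111011, weight = 5.
  m = 0011 → c = 010010, weight = 2.
  m = 1011 → c = 101000, weight = 2.
  m = 0111 → c = 100011, weight = 3.
  m = 1111 → c = 011001, weight = 3.
Tally weights:
  weight 0: 1 codewords.
  weight 1: 1 codewords.
  weight 2: 6 codewords.
  weight 3: 6 codewords.
  weight 4: 1 codewords.
  weight 5: 1 codewords.
Minimum distance d = smallest w > 0 with A_w > 0 = 1.
Sanity: Σ A_w = 16 = 2^4 = 16 ✓.


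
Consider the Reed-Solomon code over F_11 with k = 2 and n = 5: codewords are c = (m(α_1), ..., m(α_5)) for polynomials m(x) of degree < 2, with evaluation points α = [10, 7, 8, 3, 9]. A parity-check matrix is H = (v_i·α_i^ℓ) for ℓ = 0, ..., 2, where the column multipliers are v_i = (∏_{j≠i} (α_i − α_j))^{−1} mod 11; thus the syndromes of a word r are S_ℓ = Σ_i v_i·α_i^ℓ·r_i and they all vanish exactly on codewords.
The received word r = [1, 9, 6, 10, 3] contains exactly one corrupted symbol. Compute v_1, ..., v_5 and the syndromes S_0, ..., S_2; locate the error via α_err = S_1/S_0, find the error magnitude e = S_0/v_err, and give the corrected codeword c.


S = (5, 6, 5), error at position 1, error magnitude e = 1, c = [0, 9, 6, 10, 3].

Step 1: column multipliers v_i = (∏_{j≠i}(α_i − α_j))^{−1} mod 11.
  i = 1 (α = 10): (10−7)(10−8)(10−3)(10−9) = 3·2·7·1 = 42 ≡ 9, so v_1 = 9^{−1} = 5 (mod 11).
  i = 2 (α = 7): (7−10)(7−8)(7−3)(7−9) = (−3)·(−1)·4·(−2) = −24 ≡ 9, so v_2 = 9^{−1} = 5 (mod 11).
  i = 3 (α = 8): (8−10)(8−7)(8−3)(8−9) = (−2)·1·5·(−1) = 10 ≡ 10, so v_3 = 10^{−1} = 10 (mod 11).
  i = 4 (α = 3): (3−10)(3−7)(3−8)(3−9) = (−7)·(−4)·(−5)·(−6) = 840 ≡ 4, so v_4 = 4^{−1} = 3 (mod 11).
  i = 5 (α = 9): (9−10)(9−7)(9−8)(9−3) = (−1)·2·1·6 = −12 ≡ 10, so v_5 = 10^{−1} = 10 (mod 11).
  v = [5, 5, 10, 3, 10].
Step 2: syndromes of r = [1, 9, 6, 10, 3] (all sums mod 11).
  S_0 = Σ v_i r_i = 5·1 + 5·9 + 10·6 + 3·10 + 10·3 = 170 ≡ 5.
  S_1 = Σ v_i α_i r_i = 5·10·1 + 5·7·9 + 10·8·6 + 3·3·10 + 10·9·3 = 1205 ≡ 6.
  α_i^2 mod 11 = [1, 5, 9, 9, 4].
  S_2 = Σ v_i α_i^2 r_i = 5·1·1 + 5·5·9 + 10·9·6 + 3·9·10 + 10·4·3 = 1160 ≡ 5.
  S = (5, 6, 5) ≠ 0, so r is not a codeword (an error is present).
Step 3: locate the error. For a single error e at position i, S_ℓ = v_i·e·α_i^ℓ, so α_err = S_1/S_0.
  S_0^{−1} = 5^{−1} = 9 (mod 11), so α_err = 6·9 = 54 ≡ 10 = α_1. Error position i = 1.
  Consistency check: S_2/S_1 = 5·2 = 10 ≡ 10 = α_err ✓ (single-error assumption holds).
Step 4: error magnitude e = S_0/v_1 = S_0·∏_{j≠1}(α_1 − α_j) = 5·9 = 45 ≡ 1 (mod 11).
Step 5: correct position 1: c_1 = r_1 − e = 1 − 1 ≡ 0 (mod 11). Hence c = [0, 9, 6, 10, 3].
  Check: interpolating c through the α_i gives m(x) = 8 + 8·x (degree < 2) with m(α_i) = c_i for every i, so c is indeed a codeword.


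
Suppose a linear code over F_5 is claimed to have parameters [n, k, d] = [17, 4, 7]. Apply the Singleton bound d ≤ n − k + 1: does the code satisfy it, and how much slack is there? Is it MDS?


Singleton RHS = n − k + 1 = 14, slack = 7, bound satisfied, not MDS.

Singleton bound: d ≤ n − k + 1.
Here n = 17, k = 4, so n − k + 1 = 14.
Given d = 7, check d ≤ 14: YES.
Slack = (n − k + 1) − d = 7.
The code is NOT MDS (slack = 7 > 0).
Description: the claimed parameters are [17, 4, 7]_5; such a code would be non-MDS.


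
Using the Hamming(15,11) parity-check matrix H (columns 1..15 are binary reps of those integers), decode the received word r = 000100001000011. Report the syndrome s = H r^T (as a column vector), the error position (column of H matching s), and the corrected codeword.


s = (1, 1, 0, 0)^T, error position = 12, corrected codeword c = 000100001001011

Compute s = H r^T mod 2 one row at a time:
  s_1 = 0 + 1 + 0 + 0 + 0 + 0 + 1 + 1 = 3 ≡ 1 (mod 2).
  s_2 = 1 + 0 + 0 + 0 + 0 + 0 + 1 + 1 = 3 ≡ 1 (mod 2).
  s_3 = 0 + 0 + 0 + 0 + 0 + 0 + 1 + 1 = 2 ≡ 0 (mod 2).
  s_4 = 0 + 0 + 0 + 0 + 1 + 0 + 0 + 1 = 2 ≡ 0 (mod 2).
s = (1, 1, 0, 0)^T — this equals column 12 of H (binary 1100), so error is at position 12.
Correct: flip bit 12 of r = 000100001000011 to get c = 000100001001011.


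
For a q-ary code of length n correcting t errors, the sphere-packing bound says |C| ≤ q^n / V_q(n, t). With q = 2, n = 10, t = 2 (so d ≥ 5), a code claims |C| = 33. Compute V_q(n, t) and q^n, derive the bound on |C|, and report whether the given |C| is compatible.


V_q(n, t) = 56, q^n = 1024, Hamming bound = 18, |C| = 33 > bound (violated).

Step 1: Compute V_q(n, t) = Σ_{j=0}^2 C(n, j) (q−1)^j.
  j = 0: C(10,0)·(1)^0 = 1·1 = 1.
  j = 1: C(10,1)·(1)^1 = 10·1 = 10.
  j = 2: C(10,2)·(1)^2 = 45·1 = 45.
  V_q(n, t) = 1 + 10 + 45 = 56.
Step 2: q^n = 2^10 = 1024.
Step 3: Hamming bound ⌊q^n / V_q(n,t)⌋ = ⌊1024/56⌋ = 18.
Step 4: Compare |C| = 33 to 18: violated.
The claimed |C| lies above the Hamming bound, so no 2-ary code of length 10 with d ≥ 5 can have 33 codewords.


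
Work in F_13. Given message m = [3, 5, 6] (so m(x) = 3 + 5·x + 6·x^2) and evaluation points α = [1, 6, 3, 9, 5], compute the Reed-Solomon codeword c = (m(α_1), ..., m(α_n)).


c = [1, 2, 7, 1, 9]

Message polynomial: m(x) = 3 + 5·x + 6·x^2 (mod 13).
For each evaluation point α_i, compute m(α_i) mod 13:
  α_1 = 1: Horner steps 6 → 11 → 1, so m(1) = 1.
  α_2 = 6: Horner steps 6 → 2 → 2, so m(6) = 2.
  α_3 = 3: Horner steps 6 → 10 → 7, so m(3) = 7.
  α_4 = 9: Horner steps 6 → 7 → 1, so m(9) = 1.
  α_5 = 5: Horner steps 6 → 9 → 9, so m(5) = 9.
Codeword c = [1, 2, 7, 1, 9] ∈ F_13^5.


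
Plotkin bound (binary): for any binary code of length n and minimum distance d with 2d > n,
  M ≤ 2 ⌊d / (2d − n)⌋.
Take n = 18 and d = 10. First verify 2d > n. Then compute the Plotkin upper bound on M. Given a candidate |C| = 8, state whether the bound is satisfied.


Plotkin bound M ≤ 10; given |C| = 8 ≤ bound (satisfied).

Check applicability: 2d = 20, n = 18.
2d − n = 2 > 0, so Plotkin applies.
Compute d/(2d−n) = 10/2 ≈ 5.0000.
⌊d/(2d−n)⌋ = 5.
Plotkin bound: M ≤ 2·5 = 10.
Given |C| = 8, check: satisfied.
This |C| is below the Plotkin bound.


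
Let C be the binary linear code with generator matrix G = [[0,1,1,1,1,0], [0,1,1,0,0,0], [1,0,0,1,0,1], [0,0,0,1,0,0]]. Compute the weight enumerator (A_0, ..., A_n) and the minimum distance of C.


Weight distribution: A_0 = 1, A_1 = 2, A_2 = 3, A_3 = 4, A_4 = 3, A_5 = 2, A_6 = 1. Minimum distance d = 1.

Enumerate all 2^4 = 16 messages m ∈ F_2^4.
For each, compute codeword c = mG in F_2^6, then tally its weight.
  m = 0000 → c = 000000, weight = 0.
  m = 1000 → c = 011110, weight = 4.
  m = 0100 → c = 011000, weight = 2.
  m = 1100 → c = 000110, weight = 2.
  m = 0010 → c = 100101, weight = 3.
  m = 1010 → c = 111011, weight = 5.
  m = 0110 → c = 111101, weight = 5.
  m = 1110 → c = 100011, weight = 3.
  m = 0001 → c = 000100, weight = 1.
  m = 1001 → c = 011010, weight = 3.
  m = 0101 → c = 011100, weight = 3.
  m = 1101 → c = 000010, weight = 1.
  m = 0011 → c = 100001, weight = 2.
  m = 1011 → c = 111111, weight = 6.
  m = 0111 → c = 111001, weight = 4.
  m = 1111 → c = 100111, weight = 4.
Tally weights:
  weight 0: 1 codewords.
  weight 1: 2 codewords.
  weight 2: 3 codewords.
  weight 3: 4 codewords.
  weight 4: 3 codewords.
  weight 5: 2 codewords.
  weight 6: 1 codewords.
Minimum distance d = smallest w > 0 with A_w > 0 = 1.
Sanity: Σ A_w = 16 = 2^4 = 16 ✓.


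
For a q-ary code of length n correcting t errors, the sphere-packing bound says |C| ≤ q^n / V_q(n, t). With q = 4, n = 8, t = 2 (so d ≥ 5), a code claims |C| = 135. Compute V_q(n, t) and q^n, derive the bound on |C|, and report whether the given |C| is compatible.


V_q(n, t) = 277, q^n = 65536, Hamming bound = 236, |C| = 135 ≤ bound (satisfied).

Step 1: Compute V_q(n, t) = Σ_{j=0}^2 C(n, j) (q−1)^j.
  j = 0: C(8,0)·(3)^0 = 1·1 = 1.
  j = 1: C(8,1)·(3)^1 = 8·3 = 24.
  j = 2: C(8,2)·(3)^2 = 28·9 = 252.
  V_q(n, t) = 1 + 24 + 252 = 277.
Step 2: q^n = 4^8 = 65536.
Step 3: Hamming bound ⌊q^n / V_q(n,t)⌋ = ⌊65536/277⌋ = 236.
Step 4: Compare |C| = 135 to 236: satisfied.
The claimed |C| lies below the Hamming bound.


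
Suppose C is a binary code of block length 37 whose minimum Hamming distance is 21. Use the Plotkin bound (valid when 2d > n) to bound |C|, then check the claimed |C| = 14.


Plotkin bound M ≤ 8; given |C| = 14 > bound (violated).

Check applicability: 2d = 42, n = 37.
2d − n = 5 > 0, so Plotkin applies.
Compute d/(2d−n) = 21/5 ≈ 4.2000.
⌊d/(2d−n)⌋ = 4.
Plotkin bound: M ≤ 2·4 = 8.
Given |C| = 14, check: VIOLATED.
This |C| is above the Plotkin bound, so no binary code with n = 37, d = 21 and 14 codewords exists.


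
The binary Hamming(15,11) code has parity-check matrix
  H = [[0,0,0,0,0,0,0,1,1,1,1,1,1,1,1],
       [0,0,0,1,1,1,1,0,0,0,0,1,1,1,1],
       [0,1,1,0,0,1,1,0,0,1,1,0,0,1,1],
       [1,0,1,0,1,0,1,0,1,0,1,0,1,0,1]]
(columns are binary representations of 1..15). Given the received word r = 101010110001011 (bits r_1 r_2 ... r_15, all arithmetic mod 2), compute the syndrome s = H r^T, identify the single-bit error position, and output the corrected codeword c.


s = (0, 1, 0, 1)^T, error position = 5, corrected codeword c = 101000110001011

Compute s = H r^T mod 2 one row at a time:
  s_1 = 1 + 0 + 0 + 0 + 1 + 0 + 1 + 1 = 4 ≡ 0 (mod 2).
  s_2 = 0 + 1 + 0 + 1 + 1 + 0 + 1 + 1 = 5 ≡ 1 (mod 2).
  s_3 = 0 + 1 + 0 + 1 + 0 + 0 + 1 + 1 = 4 ≡ 0 (mod 2).
  s_4 = 1 + 1 + 1 + 1 + 0 + 0 + 0 + 1 = 5 ≡ 1 (mod 2).
s = (0, 1, 0, 1)^T — this equals column 5 of H (binary 0101), so error is at position 5.
Correct: flip bit 5 of r = 101010110001011 to get c = 101000110001011.


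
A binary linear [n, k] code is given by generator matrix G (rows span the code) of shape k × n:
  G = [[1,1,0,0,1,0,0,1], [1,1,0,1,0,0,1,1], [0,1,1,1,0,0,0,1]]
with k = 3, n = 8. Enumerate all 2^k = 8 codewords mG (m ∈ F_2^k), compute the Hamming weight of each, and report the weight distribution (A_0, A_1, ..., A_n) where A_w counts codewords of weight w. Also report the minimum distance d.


Weight distribution: A_0 = 1, A_3 = 2, A_4 = 3, A_5 = 2. Minimum distance d = 3.

Enumerate all 2^3 = 8 messages m ∈ F_2^3.
For each, compute codeword c = mG in F_2^8, then tally its weight.
  m = 000 → c = 00000000, weight = 0.
  m = 100 → c = 11001001, weight = 4.
  m = 010 → c = 11010011, weight = 5.
  m = 110 → c = 00011010, weight = 3.
  m = 001 → c = 01110001, weight = 4.
  m = 101 → c = 10111000, weight = 4.
  m = 011 → c = 10100010, weight = 3.
  m = 111 → c = 01101011, weight = 5.
Tally weights:
  weight 0: 1 codewords.
  weight 3: 2 codewords.
  weight 4: 3 codewords.
  weight 5: 2 codewords.
Minimum distance d = smallest w > 0 with A_w > 0 = 3.
Sanity: Σ A_w = 8 = 2^3 = 8 ✓.


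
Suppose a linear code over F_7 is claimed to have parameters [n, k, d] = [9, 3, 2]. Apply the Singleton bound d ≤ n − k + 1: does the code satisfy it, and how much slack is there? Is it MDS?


Singleton RHS = n − k + 1 = 7, slack = 5, bound satisfied, not MDS.

Singleton bound: d ≤ n − k + 1.
Here n = 9, k = 3, so n − k + 1 = 7.
Given d = 2, check d ≤ 7: YES.
Slack = (n − k + 1) − d = 5.
The code is NOT MDS (slack = 5 > 0).
Description: the claimed parameters are [9, 3, 2]_7; such a code would be non-MDS.


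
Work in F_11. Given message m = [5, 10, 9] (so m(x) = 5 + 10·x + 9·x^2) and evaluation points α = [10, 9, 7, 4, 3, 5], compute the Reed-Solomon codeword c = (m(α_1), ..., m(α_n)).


c = [4, 10, 10, 2, 6, 5]

Message polynomial: m(x) = 5 + 10·x + 9·x^2 (mod 11).
For each evaluation point α_i, compute m(α_i) mod 11:
  α_1 = 10: Horner steps 9 → 1 → 4, so m(10) = 4.
  α_2 = 9: Horner steps 9 → 3 → 10, so m(9) = 10.
  α_3 = 7: Horner steps 9 → 7 → 10, so m(7) = 10.
  α_4 = 4: Horner steps 9 → 2 → 2, so m(4) = 2.
  α_5 = 3: Horner steps 9 → 4 → 6, so m(3) = 6.
  α_6 = 5: Horner steps 9 → 0 → 5, so m(5) = 5.
Codeword c = [4, 10, 10, 2, 6, 5] ∈ F_11^6.


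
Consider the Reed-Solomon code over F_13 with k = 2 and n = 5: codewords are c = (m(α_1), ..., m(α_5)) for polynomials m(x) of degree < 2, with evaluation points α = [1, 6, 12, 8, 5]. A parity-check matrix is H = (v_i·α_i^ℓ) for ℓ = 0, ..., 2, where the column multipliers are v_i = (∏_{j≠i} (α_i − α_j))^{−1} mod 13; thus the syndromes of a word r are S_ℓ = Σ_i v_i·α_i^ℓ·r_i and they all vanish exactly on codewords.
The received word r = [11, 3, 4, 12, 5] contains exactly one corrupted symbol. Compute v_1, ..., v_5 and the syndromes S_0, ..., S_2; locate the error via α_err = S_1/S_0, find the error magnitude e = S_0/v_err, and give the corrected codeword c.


S = (4, 4, 4), error at position 1, error magnitude e = 11, c = [0, 3, 4, 12, 5].

Step 1: column multipliers v_i = (∏_{j≠i}(α_i − α_j))^{−1} mod 13.
  i = 1 (α = 1): (1−6)(1−12)(1−8)(1−5) = (−5)·(−11)·(−7)·(−4) = 1540 ≡ 6, so v_1 = 6^{−1} = 11 (mod 13).
  i = 2 (α = 6): (6−1)(6−12)(6−8)(6−5) = 5·(−6)·(−2)·1 = 60 ≡ 8, so v_2 = 8^{−1} = 5 (mod 13).
  i = 3 (α = 12): (12−1)(12−6)(12−8)(12−5) = 11·6·4·7 = 1848 ≡ 2, so v_3 = 2^{−1} = 7 (mod 13).
  i = 4 (α = 8): (8−1)(8−6)(8−12)(8−5) = 7·2·(−4)·3 = −168 ≡ 1, so v_4 = 1^{−1} = 1 (mod 13).
  i = 5 (α = 5): (5−1)(5−6)(5−12)(5−8) = 4·(−1)·(−7)·(−3) = −84 ≡ 7, so v_5 = 7^{−1} = 2 (mod 13).
  v = [11, 5, 7, 1, 2].
Step 2: syndromes of r = [11, 3, 4, 12, 5] (all sums mod 13).
  S_0 = Σ v_i r_i = 11·11 + 5·3 + 7·4 + 1·12 + 2·5 = 186 ≡ 4.
  S_1 = Σ v_i α_i r_i = 11·1·11 + 5·6·3 + 7·12·4 + 1·8·12 + 2·5·5 = 693 ≡ 4.
  α_i^2 mod 13 = [1, 10, 1, 12, 12].
  S_2 = Σ v_i α_i^2 r_i = 11·1·11 + 5·10·3 + 7·1·4 + 1·12·12 + 2·12·5 = 563 ≡ 4.
  S = (4, 4, 4) ≠ 0, so r is not a codeword (an error is present).
Step 3: locate the error. For a single error e at position i, S_ℓ = v_i·e·α_i^ℓ, so α_err = S_1/S_0.
  S_0^{−1} = 4^{−1} = 10 (mod 13), so α_err = 4·10 = 40 ≡ 1 = α_1. Error position i = 1.
  Consistency check: S_2/S_1 = 4·10 = 40 ≡ 1 = α_err ✓ (single-error assumption holds).
Step 4: error magnitude e = S_0/v_1 = S_0·∏_{j≠1}(α_1 − α_j) = 4·6 = 24 ≡ 11 (mod 13).
Step 5: correct position 1: c_1 = r_1 − e = 11 − 11 ≡ 0 (mod 13). Hence c = [0, 3, 4, 12, 5].
  Check: interpolating c through the α_i gives m(x) = 2 + 11·x (degree < 2) with m(α_i) = c_i for every i, so c is indeed a codeword.


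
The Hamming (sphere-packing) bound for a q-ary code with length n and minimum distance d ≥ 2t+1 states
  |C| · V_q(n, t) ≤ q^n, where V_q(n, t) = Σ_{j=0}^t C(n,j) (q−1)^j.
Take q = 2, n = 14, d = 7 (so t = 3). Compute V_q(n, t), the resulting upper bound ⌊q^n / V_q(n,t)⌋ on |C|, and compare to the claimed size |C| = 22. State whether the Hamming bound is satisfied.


V_q(n, t) = 470, q^n = 16384, Hamming bound = 34, |C| = 22 ≤ bound (satisfied).

Step 1: Compute V_q(n, t) = Σ_{j=0}^3 C(n, j) (q−1)^j.
  j = 0: C(14,0)·(1)^0 = 1·1 = 1.
  j = 1: C(14,1)·(1)^1 = 14·1 = 14.
  j = 2: C(14,2)·(1)^2 = 91·1 = 91.
  j = 3: C(14,3)·(1)^3 = 364·1 = 364.
  V_q(n, t) = 1 + 14 + 91 + 364 = 470.
Step 2: q^n = 2^14 = 16384.
Step 3: Hamming bound ⌊q^n / V_q(n,t)⌋ = ⌊16384/470⌋ = 34.
Step 4: Compare |C| = 22 to 34: satisfied.
The claimed |C| lies below the Hamming bound.
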